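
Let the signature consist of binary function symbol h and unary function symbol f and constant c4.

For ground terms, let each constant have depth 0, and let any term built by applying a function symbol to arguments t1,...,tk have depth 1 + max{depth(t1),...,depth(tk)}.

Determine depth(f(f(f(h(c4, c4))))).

4

depth(h(c4, c4)) = 1 + max(0, 0) = 1
depth(f(h(c4, c4))) = 1 + depth(h(c4, c4)) = 1 + 1 = 2
depth(f(f(h(c4, c4)))) = 1 + depth(f(h(c4, c4))) = 1 + 2 = 3
depth(f(f(f(h(c4, c4))))) = 1 + depth(f(f(h(c4, c4)))) = 1 + 3 = 4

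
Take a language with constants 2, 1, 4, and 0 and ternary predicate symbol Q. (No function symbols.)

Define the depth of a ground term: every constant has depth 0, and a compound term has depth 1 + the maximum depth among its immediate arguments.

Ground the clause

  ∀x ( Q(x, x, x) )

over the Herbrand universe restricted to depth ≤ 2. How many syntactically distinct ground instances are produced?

Ground terms of depth ≤ 2:
  With no function symbols every ground term is a constant, so there are exactly 4 ground terms at every depth bound.
  N_0 = 4
  N_1 = 4
  N_2 = 4
  Explicitly: 2, 1, 4, 0.
So there are 4 ground terms available for substitution.
The clause has 1 distinct variable (x), which appears in the body. In the free term algebra distinct substitutions yield syntactically distinct ground instances.
Number of ground instances = 4.

4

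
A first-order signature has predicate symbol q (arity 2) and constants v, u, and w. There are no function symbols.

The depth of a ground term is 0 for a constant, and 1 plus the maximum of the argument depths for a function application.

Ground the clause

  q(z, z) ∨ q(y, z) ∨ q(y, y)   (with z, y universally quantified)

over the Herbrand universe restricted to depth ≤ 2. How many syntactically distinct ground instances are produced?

Ground terms of depth ≤ 2:
  With no function symbols every ground term is a constant, so there are exactly 3 ground terms at every depth bound.
  N_0 = 3
  N_1 = 3
  N_2 = 3
  Explicitly: v, u, w.
So there are 3 ground terms available for substitution.
Each of z, y ranges independently over the available ground terms, and distinct assignments produce distinct instances.
Number of ground instances = 3^2 = 9.

9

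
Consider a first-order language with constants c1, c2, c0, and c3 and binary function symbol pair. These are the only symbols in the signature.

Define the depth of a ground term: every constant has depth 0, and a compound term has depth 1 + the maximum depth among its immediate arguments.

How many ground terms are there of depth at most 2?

404

Let N_k = |{terms of depth ≤ k}|. Then N_0 = 4 and N_k = 4 + N_{k-1}^2 for k ≥ 1 (one summand per function symbol, arity giving the exponent).
N_0 = 4
N_1 = 4 + 4^2 = 20
N_2 = 4 + 20^2 = 404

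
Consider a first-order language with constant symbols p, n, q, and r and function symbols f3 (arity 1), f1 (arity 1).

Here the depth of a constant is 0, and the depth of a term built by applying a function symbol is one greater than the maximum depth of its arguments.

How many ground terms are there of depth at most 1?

12

Write N_k for the number of ground terms of depth ≤ k. A term of depth ≤ k is either a constant or a function symbol applied to arguments of depth ≤ k−1, so N_k = 4 + N_{k-1} + N_{k-1}.
N_0 = 4
N_1 = 4 + 4 + 4 = 12
Explicitly: p, n, q, r, f3(p), f3(n), f3(q), f3(r), f1(p), f1(n), f1(q), f1(r).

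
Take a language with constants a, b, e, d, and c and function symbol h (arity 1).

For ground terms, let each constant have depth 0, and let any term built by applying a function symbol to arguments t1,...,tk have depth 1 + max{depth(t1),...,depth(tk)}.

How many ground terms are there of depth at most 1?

10

Write N_k for the number of ground terms of depth ≤ k. A term of depth ≤ k is either a constant or a function symbol applied to arguments of depth ≤ k−1, so N_k = 5 + N_{k-1}.
N_0 = 5
N_1 = 5 + 5 = 10
Explicitly: a, b, e, d, c, h(a), h(b), h(e), h(d), h(c).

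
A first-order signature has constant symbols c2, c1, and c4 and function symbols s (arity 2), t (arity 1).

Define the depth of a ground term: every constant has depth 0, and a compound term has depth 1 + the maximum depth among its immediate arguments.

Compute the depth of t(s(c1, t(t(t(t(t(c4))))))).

depth(t(c4)) = 1 + depth(c4) = 1 + 0 = 1
depth(t(t(c4))) = 1 + depth(t(c4)) = 1 + 1 = 2
depth(t(t(t(c4)))) = 1 + depth(t(t(c4))) = 1 + 2 = 3
depth(t(t(t(t(c4))))) = 1 + depth(t(t(t(c4)))) = 1 + 3 = 4
depth(t(t(t(t(t(c4)))))) = 1 + depth(t(t(t(t(c4))))) = 1 + 4 = 5
depth(s(c1, t(t(t(t(t(c4))))))) = 1 + max(0, 5) = 6
depth(t(s(c1, t(t(t(t(t(c4)))))))) = 1 + depth(s(c1, t(t(t(t(t(c4))))))) = 1 + 6 = 7

7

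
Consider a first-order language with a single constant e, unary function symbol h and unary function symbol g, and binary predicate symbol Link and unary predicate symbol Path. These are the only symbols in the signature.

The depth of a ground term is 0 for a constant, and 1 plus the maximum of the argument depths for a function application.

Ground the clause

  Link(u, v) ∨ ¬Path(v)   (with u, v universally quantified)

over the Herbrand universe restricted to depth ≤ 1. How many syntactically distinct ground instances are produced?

9

Ground terms of depth ≤ 1:
  Let N_k count ground terms of depth at most k. Each non-constant term of depth ≤ k is some function symbol applied to depth-≤(k−1) arguments, giving N_k = 1 + N_{k-1} + N_{k-1}.
  N_0 = 1
  N_1 = 1 + 1 + 1 = 3
  Explicitly: e, h(e), g(e).
So there are 3 ground terms available for substitution.
Each of u, v ranges independently over the available ground terms, and distinct assignments produce distinct instances.
Number of ground instances = 3^2 = 9.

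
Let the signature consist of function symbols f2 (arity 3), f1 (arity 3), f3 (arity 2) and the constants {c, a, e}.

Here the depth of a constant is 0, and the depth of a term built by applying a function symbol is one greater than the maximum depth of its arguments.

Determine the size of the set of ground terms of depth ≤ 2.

579351

Write N_k for the number of ground terms of depth ≤ k. A term of depth ≤ k is either a constant or a function symbol applied to arguments of depth ≤ k−1, so N_k = 3 + N_{k-1}^3 + N_{k-1}^3 + N_{k-1}^2.
N_0 = 3
N_1 = 3 + 3^3 + 3^3 + 3^2 = 66
N_2 = 3 + 66^3 + 66^3 + 66^2 = 579351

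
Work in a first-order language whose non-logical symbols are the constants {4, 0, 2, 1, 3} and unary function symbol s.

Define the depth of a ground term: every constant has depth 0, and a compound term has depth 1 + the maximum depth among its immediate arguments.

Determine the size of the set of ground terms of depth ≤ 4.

25

If N_k denotes the number of depth-≤k ground terms, the 5 constants give N_0 = 5, and each function symbol of arity r contributes N_{k-1}^r new terms at level k: N_k = 5 + N_{k-1}.
N_0 = 5
N_1 = 5 + 5 = 10
N_2 = 5 + 10 = 15
N_3 = 5 + 15 = 20
N_4 = 5 + 20 = 25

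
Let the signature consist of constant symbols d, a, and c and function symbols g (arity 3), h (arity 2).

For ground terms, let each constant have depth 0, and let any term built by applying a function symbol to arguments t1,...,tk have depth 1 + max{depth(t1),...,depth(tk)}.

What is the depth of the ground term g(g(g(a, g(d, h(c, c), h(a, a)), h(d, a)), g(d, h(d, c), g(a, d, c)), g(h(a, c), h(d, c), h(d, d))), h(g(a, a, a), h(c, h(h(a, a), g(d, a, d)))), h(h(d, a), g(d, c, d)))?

depth(h(c, c)) = 1 + max(0, 0) = 1
depth(h(a, a)) = 1 + max(0, 0) = 1
depth(g(d, h(c, c), h(a, a))) = 1 + max(0, 1, 1) = 2
depth(h(d, a)) = 1 + max(0, 0) = 1
depth(g(a, g(d, h(c, c), h(a, a)), h(d, a))) = 1 + max(0, 2, 1) = 3
depth(h(d, c)) = 1 + max(0, 0) = 1
depth(g(a, d, c)) = 1 + max(0, 0, 0) = 1
depth(g(d, h(d, c), g(a, d, c))) = 1 + max(0, 1, 1) = 2
depth(h(a, c)) = 1 + max(0, 0) = 1
depth(h(d, d)) = 1 + max(0, 0) = 1
depth(g(h(a, c), h(d, c), h(d, d))) = 1 + max(1, 1, 1) = 2
depth(g(g(a, g(d, h(c, c), h(a, a)), h(d, a)), g(d, h(d, c), g(a, d, c)), g(h(a, c), h(d, c), h(d, d)))) = 1 + max(3, 2, 2) = 4
depth(g(a, a, a)) = 1 + max(0, 0, 0) = 1
depth(g(d, a, d)) = 1 + max(0, 0, 0) = 1
depth(h(h(a, a), g(d, a, d))) = 1 + max(1, 1) = 2
depth(h(c, h(h(a, a), g(d, a, d)))) = 1 + max(0, 2) = 3
depth(h(g(a, a, a), h(c, h(h(a, a), g(d, a, d))))) = 1 + max(1, 3) = 4
depth(g(d, c, d)) = 1 + max(0, 0, 0) = 1
depth(h(h(d, a), g(d, c, d))) = 1 + max(1, 1) = 2
depth(g(g(g(a, g(d, h(c, c), h(a, a)), h(d, a)), g(d, h(d, c), g(a, d, c)), g(h(a, c), h(d, c), h(d, d))), h(g(a, a, a), h(c, h(h(a, a), g(d, a, d)))), h(h(d, a), g(d, c, d)))) = 1 + max(4, 4, 2) = 5

5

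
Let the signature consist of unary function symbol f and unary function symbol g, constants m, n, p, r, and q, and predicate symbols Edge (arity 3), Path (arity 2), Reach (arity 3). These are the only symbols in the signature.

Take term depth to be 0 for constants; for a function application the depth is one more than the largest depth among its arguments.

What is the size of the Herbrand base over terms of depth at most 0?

275

First count ground terms of depth ≤ 0.
Write N_k for the number of ground terms of depth ≤ k. A term of depth ≤ k is either a constant or a function symbol applied to arguments of depth ≤ k−1, so N_k = 5 + N_{k-1} + N_{k-1}.
N_0 = 5
Explicitly: m, n, p, r, q.
So |H| = 5.
A ground atom is a predicate applied to a tuple of terms from H, so the count is the sum over predicates of |H|^arity:
  Edge: 5^3 = 125;  Path: 5^2 = 25;  Reach: 5^3 = 125
Total ground atoms: 125 + 25 + 125 = 275.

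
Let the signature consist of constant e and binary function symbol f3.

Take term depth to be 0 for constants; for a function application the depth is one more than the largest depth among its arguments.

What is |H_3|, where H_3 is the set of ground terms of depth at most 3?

Write N_k for the number of ground terms of depth ≤ k. A term of depth ≤ k is either a constant or a function symbol applied to arguments of depth ≤ k−1, so N_k = 1 + N_{k-1}^2.
N_0 = 1
N_1 = 1 + 1^2 = 2
N_2 = 1 + 2^2 = 5
N_3 = 1 + 5^2 = 26

26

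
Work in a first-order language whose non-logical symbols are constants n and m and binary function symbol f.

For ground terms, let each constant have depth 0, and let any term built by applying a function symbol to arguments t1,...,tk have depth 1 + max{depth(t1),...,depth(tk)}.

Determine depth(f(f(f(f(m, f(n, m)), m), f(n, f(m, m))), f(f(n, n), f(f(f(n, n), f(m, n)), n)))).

depth(f(n, m)) = 1 + max(0, 0) = 1
depth(f(m, f(n, m))) = 1 + max(0, 1) = 2
depth(f(f(m, f(n, m)), m)) = 1 + max(2, 0) = 3
depth(f(m, m)) = 1 + max(0, 0) = 1
depth(f(n, f(m, m))) = 1 + max(0, 1) = 2
depth(f(f(f(m, f(n, m)), m), f(n, f(m, m)))) = 1 + max(3, 2) = 4
depth(f(n, n)) = 1 + max(0, 0) = 1
depth(f(m, n)) = 1 + max(0, 0) = 1
depth(f(f(n, n), f(m, n))) = 1 + max(1, 1) = 2
depth(f(f(f(n, n), f(m, n)), n)) = 1 + max(2, 0) = 3
depth(f(f(n, n), f(f(f(n, n), f(m, n)), n))) = 1 + max(1, 3) = 4
depth(f(f(f(f(m, f(n, m)), m), f(n, f(m, m))), f(f(n, n), f(f(f(n, n), f(m, n)), n)))) = 1 + max(4, 4) = 5

5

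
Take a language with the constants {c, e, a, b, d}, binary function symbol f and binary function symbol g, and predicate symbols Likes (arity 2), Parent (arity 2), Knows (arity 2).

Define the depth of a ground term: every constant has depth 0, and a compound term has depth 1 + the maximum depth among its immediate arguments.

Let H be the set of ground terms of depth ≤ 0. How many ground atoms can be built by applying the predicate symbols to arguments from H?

75

First count ground terms of depth ≤ 0.
If N_k denotes the number of depth-≤k ground terms, the 5 constants give N_0 = 5, and each function symbol of arity r contributes N_{k-1}^r new terms at level k: N_k = 5 + N_{k-1}^2 + N_{k-1}^2.
N_0 = 5
So |H| = 5.
A ground atom is a predicate applied to a tuple of terms from H, so the count is the sum over predicates of |H|^arity:
  Likes: 5^2 = 25;  Parent: 5^2 = 25;  Knows: 5^2 = 25
Total ground atoms: 25 + 25 + 25 = 75.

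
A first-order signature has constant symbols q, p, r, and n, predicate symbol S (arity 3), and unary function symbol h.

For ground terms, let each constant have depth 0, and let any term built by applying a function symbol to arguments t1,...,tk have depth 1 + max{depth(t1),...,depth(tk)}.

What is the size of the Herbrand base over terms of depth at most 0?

64

First count ground terms of depth ≤ 0.
If N_k denotes the number of depth-≤k ground terms, the 4 constants give N_0 = 4, and each function symbol of arity r contributes N_{k-1}^r new terms at level k: N_k = 4 + N_{k-1}.
N_0 = 4
So |H| = 4.
Each predicate of arity r yields |H|^r ground atoms (one per choice of an r-tuple from H):
  S: 4^3 = 64
Total ground atoms: 64.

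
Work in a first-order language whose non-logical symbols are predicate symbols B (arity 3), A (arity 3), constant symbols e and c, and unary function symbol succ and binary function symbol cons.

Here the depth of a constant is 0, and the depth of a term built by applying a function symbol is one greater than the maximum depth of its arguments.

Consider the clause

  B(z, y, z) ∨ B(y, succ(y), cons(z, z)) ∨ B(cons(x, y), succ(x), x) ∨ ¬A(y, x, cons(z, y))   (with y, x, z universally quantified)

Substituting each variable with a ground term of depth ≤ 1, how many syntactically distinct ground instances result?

Ground terms of depth ≤ 1:
  Let N_k count ground terms of depth at most k. Each non-constant term of depth ≤ k is some function symbol applied to depth-≤(k−1) arguments, giving N_k = 2 + N_{k-1} + N_{k-1}^2.
  N_0 = 2
  N_1 = 2 + 2 + 2^2 = 8
  Explicitly: e, c, succ(e), succ(c), cons(e, e), cons(e, c), cons(c, e), cons(c, c).
So there are 8 ground terms available for substitution.
The body mentions every one of the 3 quantified variables; since ground terms form a free algebra, no two substitutions collapse to the same formula.
Number of ground instances = 8^3 = 512.

512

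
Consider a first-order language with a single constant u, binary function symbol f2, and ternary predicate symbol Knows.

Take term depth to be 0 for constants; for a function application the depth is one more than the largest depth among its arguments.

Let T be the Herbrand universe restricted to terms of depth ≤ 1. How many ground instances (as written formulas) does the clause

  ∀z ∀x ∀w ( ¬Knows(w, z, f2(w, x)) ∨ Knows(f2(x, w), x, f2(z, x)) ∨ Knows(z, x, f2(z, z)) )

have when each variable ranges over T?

8

Ground terms of depth ≤ 1:
  Let N_k = |{terms of depth ≤ k}|. Then N_0 = 1 and N_k = 1 + N_{k-1}^2 for k ≥ 1 (one summand per function symbol, arity giving the exponent).
  N_0 = 1
  N_1 = 1 + 1^2 = 2
  Explicitly: u, f2(u, u).
So there are 2 ground terms available for substitution.
Each of z, x, w ranges independently over the available ground terms, and distinct assignments produce distinct instances.
Number of ground instances = 2^3 = 8.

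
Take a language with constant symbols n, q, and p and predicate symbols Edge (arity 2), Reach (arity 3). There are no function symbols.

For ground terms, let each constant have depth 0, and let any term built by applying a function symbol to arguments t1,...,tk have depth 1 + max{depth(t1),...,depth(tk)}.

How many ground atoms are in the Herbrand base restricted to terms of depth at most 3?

36

First count ground terms of depth ≤ 3.
With no function symbols every ground term is a constant, so there are exactly 3 ground terms at every depth bound.
N_0 = 3
N_1 = 3
N_2 = 3
N_3 = 3
So |H| = 3.
Each predicate of arity r yields |H|^r ground atoms (one per choice of an r-tuple from H):
  Edge: 3^2 = 9;  Reach: 3^3 = 27
Total ground atoms: 9 + 27 = 36.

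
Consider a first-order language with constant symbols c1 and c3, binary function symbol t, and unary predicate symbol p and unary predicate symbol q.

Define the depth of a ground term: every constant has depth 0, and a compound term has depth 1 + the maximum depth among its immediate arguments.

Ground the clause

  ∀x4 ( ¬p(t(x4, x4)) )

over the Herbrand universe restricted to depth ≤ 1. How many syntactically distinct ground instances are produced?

Ground terms of depth ≤ 1:
  If N_k denotes the number of depth-≤k ground terms, the 2 constants give N_0 = 2, and each function symbol of arity r contributes N_{k-1}^r new terms at level k: N_k = 2 + N_{k-1}^2.
  N_0 = 2
  N_1 = 2 + 2^2 = 6
  Explicitly: c1, c3, t(c1, c1), t(c1, c3), t(c3, c1), t(c3, c3).
So there are 6 ground terms available for substitution.
There is 1 variable to instantiate (x4),  occurring in at least one literal, so different choices give different ground instances.
Number of ground instances = 6.

6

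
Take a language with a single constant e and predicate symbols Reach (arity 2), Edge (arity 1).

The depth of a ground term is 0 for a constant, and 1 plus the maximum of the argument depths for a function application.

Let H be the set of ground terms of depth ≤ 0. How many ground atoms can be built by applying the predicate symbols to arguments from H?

First count ground terms of depth ≤ 0.
With no function symbols every ground term is a constant, so there is exactly 1 ground term at every depth bound.
N_0 = 1
Explicitly: e.
So |H| = 1.
For each predicate symbol, the number of ground atoms is |H| raised to its arity; summing:
  Reach: 1^2 = 1;  Edge: 1
Total ground atoms: 1 + 1 = 2.

2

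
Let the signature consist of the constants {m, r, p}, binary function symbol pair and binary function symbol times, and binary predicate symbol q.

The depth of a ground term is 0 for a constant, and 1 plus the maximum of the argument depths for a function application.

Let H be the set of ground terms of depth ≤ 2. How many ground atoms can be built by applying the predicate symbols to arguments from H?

First count ground terms of depth ≤ 2.
Let N_k count ground terms of depth at most k. Each non-constant term of depth ≤ k is some function symbol applied to depth-≤(k−1) arguments, giving N_k = 3 + N_{k-1}^2 + N_{k-1}^2.
N_0 = 3
N_1 = 3 + 3^2 + 3^2 = 21
N_2 = 3 + 21^2 + 21^2 = 885
So |H| = 885.
A ground atom is a predicate applied to a tuple of terms from H, so the count is the sum over predicates of |H|^arity:
  q: 885^2 = 783225
Total ground atoms: 783225.

783225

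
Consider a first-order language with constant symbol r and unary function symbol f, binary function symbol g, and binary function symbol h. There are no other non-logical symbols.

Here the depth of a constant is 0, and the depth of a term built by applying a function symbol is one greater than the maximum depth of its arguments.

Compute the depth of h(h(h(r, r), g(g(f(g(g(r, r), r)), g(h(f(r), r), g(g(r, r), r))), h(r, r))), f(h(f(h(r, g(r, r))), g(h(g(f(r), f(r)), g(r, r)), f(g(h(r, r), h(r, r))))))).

7

depth(h(r, r)) = 1 + max(0, 0) = 1
depth(g(r, r)) = 1 + max(0, 0) = 1
depth(g(g(r, r), r)) = 1 + max(1, 0) = 2
depth(f(g(g(r, r), r))) = 1 + depth(g(g(r, r), r)) = 1 + 2 = 3
depth(f(r)) = 1 + depth(r) = 1 + 0 = 1
depth(h(f(r), r)) = 1 + max(1, 0) = 2
depth(g(h(f(r), r), g(g(r, r), r))) = 1 + max(2, 2) = 3
depth(g(f(g(g(r, r), r)), g(h(f(r), r), g(g(r, r), r)))) = 1 + max(3, 3) = 4
depth(g(g(f(g(g(r, r), r)), g(h(f(r), r), g(g(r, r), r))), h(r, r))) = 1 + max(4, 1) = 5
depth(h(h(r, r), g(g(f(g(g(r, r), r)), g(h(f(r), r), g(g(r, r), r))), h(r, r)))) = 1 + max(1, 5) = 6
depth(h(r, g(r, r))) = 1 + max(0, 1) = 2
depth(f(h(r, g(r, r)))) = 1 + depth(h(r, g(r, r))) = 1 + 2 = 3
depth(g(f(r), f(r))) = 1 + max(1, 1) = 2
depth(h(g(f(r), f(r)), g(r, r))) = 1 + max(2, 1) = 3
depth(g(h(r, r), h(r, r))) = 1 + max(1, 1) = 2
depth(f(g(h(r, r), h(r, r)))) = 1 + depth(g(h(r, r), h(r, r))) = 1 + 2 = 3
depth(g(h(g(f(r), f(r)), g(r, r)), f(g(h(r, r), h(r, r))))) = 1 + max(3, 3) = 4
depth(h(f(h(r, g(r, r))), g(h(g(f(r), f(r)), g(r, r)), f(g(h(r, r), h(r, r)))))) = 1 + max(3, 4) = 5
depth(f(h(f(h(r, g(r, r))), g(h(g(f(r), f(r)), g(r, r)), f(g(h(r, r), h(r, r))))))) = 1 + depth(h(f(h(r, g(r, r))), g(h(g(f(r), f(r)), g(r, r)), f(g(h(r, r), h(r, r)))))) = 1 + 5 = 6
depth(h(h(h(r, r), g(g(f(g(g(r, r), r)), g(h(f(r), r), g(g(r, r), r))), h(r, r))), f(h(f(h(r, g(r, r))), g(h(g(f(r), f(r)), g(r, r)), f(g(h(r, r), h(r, r)))))))) = 1 + max(6, 6) = 7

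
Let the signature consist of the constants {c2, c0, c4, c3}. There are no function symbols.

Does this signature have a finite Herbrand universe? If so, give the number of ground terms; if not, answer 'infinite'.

4

There are no function symbols, so every ground term is one of the 4 constants.
The Herbrand universe is {c2, c0, c4, c3}, which is finite with 4 elements.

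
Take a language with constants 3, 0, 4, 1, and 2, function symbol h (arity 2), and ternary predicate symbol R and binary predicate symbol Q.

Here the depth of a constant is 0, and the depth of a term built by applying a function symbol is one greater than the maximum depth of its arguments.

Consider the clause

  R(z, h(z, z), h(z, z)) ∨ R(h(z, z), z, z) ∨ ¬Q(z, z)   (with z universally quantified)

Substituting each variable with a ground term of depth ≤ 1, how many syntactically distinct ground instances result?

30

Ground terms of depth ≤ 1:
  Let N_k count ground terms of depth at most k. Each non-constant term of depth ≤ k is some function symbol applied to depth-≤(k−1) arguments, giving N_k = 5 + N_{k-1}^2.
  N_0 = 5
  N_1 = 5 + 5^2 = 30
So there are 30 ground terms available for substitution.
The body mentions the single quantified variable z; since ground terms form a free algebra, no two substitutions collapse to the same formula.
Number of ground instances = 30.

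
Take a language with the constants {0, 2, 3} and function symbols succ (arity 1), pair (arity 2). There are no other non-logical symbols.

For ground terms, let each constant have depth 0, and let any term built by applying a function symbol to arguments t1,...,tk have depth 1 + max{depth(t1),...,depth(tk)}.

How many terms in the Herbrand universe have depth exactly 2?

If N_k denotes the number of depth-≤k ground terms, the 3 constants give N_0 = 3, and each function symbol of arity r contributes N_{k-1}^r new terms at level k: N_k = 3 + N_{k-1} + N_{k-1}^2.
N_0 = 3
N_1 = 3 + 3 + 3^2 = 15
N_2 = 3 + 15 + 15^2 = 243
Terms of depth exactly 2: N_2 − N_1 = 243 − 15 = 228.

228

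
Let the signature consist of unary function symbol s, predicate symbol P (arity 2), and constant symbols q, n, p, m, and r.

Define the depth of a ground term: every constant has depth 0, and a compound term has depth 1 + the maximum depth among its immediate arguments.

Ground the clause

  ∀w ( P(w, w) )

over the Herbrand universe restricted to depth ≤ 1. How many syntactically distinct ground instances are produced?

10

Ground terms of depth ≤ 1:
  Write N_k for the number of ground terms of depth ≤ k. A term of depth ≤ k is either a constant or a function symbol applied to arguments of depth ≤ k−1, so N_k = 5 + N_{k-1}.
  N_0 = 5
  N_1 = 5 + 5 = 10
  Explicitly: q, n, p, m, r, s(q), s(n), s(p), s(m), s(r).
So there are 10 ground terms available for substitution.
The variable w ranges independently over the available ground terms, and distinct assignments produce distinct instances.
Number of ground instances = 10.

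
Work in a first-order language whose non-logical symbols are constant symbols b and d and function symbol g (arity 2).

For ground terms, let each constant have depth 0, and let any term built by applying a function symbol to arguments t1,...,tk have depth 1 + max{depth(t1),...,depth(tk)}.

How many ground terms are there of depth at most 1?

If N_k denotes the number of depth-≤k ground terms, the 2 constants give N_0 = 2, and each function symbol of arity r contributes N_{k-1}^r new terms at level k: N_k = 2 + N_{k-1}^2.
N_0 = 2
N_1 = 2 + 2^2 = 6
Explicitly: b, d, g(b, b), g(b, d), g(d, b), g(d, d).

6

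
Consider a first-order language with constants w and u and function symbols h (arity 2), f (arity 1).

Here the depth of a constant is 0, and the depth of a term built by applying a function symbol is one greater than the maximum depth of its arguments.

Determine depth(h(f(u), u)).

depth(f(u)) = 1 + depth(u) = 1 + 0 = 1
depth(h(f(u), u)) = 1 + max(1, 0) = 2

2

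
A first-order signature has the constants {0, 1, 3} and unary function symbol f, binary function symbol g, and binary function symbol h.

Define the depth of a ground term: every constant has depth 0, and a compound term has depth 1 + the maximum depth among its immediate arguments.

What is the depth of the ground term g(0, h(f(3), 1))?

3

depth(f(3)) = 1 + depth(3) = 1 + 0 = 1
depth(h(f(3), 1)) = 1 + max(1, 0) = 2
depth(g(0, h(f(3), 1))) = 1 + max(0, 2) = 3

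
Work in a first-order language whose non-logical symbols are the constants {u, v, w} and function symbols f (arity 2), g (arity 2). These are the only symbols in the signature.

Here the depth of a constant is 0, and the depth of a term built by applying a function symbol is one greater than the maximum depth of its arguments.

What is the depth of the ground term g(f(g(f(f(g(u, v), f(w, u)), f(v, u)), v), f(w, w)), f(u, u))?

6

depth(g(u, v)) = 1 + max(0, 0) = 1
depth(f(w, u)) = 1 + max(0, 0) = 1
depth(f(g(u, v), f(w, u))) = 1 + max(1, 1) = 2
depth(f(v, u)) = 1 + max(0, 0) = 1
depth(f(f(g(u, v), f(w, u)), f(v, u))) = 1 + max(2, 1) = 3
depth(g(f(f(g(u, v), f(w, u)), f(v, u)), v)) = 1 + max(3, 0) = 4
depth(f(w, w)) = 1 + max(0, 0) = 1
depth(f(g(f(f(g(u, v), f(w, u)), f(v, u)), v), f(w, w))) = 1 + max(4, 1) = 5
depth(f(u, u)) = 1 + max(0, 0) = 1
depth(g(f(g(f(f(g(u, v), f(w, u)), f(v, u)), v), f(w, w)), f(u, u))) = 1 + max(5, 1) = 6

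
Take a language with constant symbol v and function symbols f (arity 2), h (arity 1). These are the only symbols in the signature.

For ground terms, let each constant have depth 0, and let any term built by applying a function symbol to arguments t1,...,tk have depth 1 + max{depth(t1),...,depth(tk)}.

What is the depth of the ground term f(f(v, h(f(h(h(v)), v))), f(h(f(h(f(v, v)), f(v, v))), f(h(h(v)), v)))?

depth(h(v)) = 1 + depth(v) = 1 + 0 = 1
depth(h(h(v))) = 1 + depth(h(v)) = 1 + 1 = 2
depth(f(h(h(v)), v)) = 1 + max(2, 0) = 3
depth(h(f(h(h(v)), v))) = 1 + depth(f(h(h(v)), v)) = 1 + 3 = 4
depth(f(v, h(f(h(h(v)), v)))) = 1 + max(0, 4) = 5
depth(f(v, v)) = 1 + max(0, 0) = 1
depth(h(f(v, v))) = 1 + depth(f(v, v)) = 1 + 1 = 2
depth(f(h(f(v, v)), f(v, v))) = 1 + max(2, 1) = 3
depth(h(f(h(f(v, v)), f(v, v)))) = 1 + depth(f(h(f(v, v)), f(v, v))) = 1 + 3 = 4
depth(f(h(f(h(f(v, v)), f(v, v))), f(h(h(v)), v))) = 1 + max(4, 3) = 5
depth(f(f(v, h(f(h(h(v)), v))), f(h(f(h(f(v, v)), f(v, v))), f(h(h(v)), v)))) = 1 + max(5, 5) = 6

6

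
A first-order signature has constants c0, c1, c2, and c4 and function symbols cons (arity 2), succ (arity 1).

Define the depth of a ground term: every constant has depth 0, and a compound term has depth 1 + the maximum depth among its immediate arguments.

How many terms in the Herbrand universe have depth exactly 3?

Let N_k count ground terms of depth at most k. Each non-constant term of depth ≤ k is some function symbol applied to depth-≤(k−1) arguments, giving N_k = 4 + N_{k-1}^2 + N_{k-1}.
N_0 = 4
N_1 = 4 + 4^2 + 4 = 24
N_2 = 4 + 24^2 + 24 = 604
N_3 = 4 + 604^2 + 604 = 365424
Terms of depth exactly 3: N_3 − N_2 = 365424 − 604 = 364820.

364820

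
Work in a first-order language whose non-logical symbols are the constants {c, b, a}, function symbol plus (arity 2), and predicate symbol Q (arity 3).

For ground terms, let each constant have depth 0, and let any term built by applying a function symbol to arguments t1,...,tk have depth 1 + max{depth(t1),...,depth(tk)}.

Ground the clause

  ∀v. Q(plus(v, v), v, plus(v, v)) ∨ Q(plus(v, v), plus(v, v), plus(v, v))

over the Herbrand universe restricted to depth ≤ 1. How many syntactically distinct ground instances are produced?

12

Ground terms of depth ≤ 1:
  Write N_k for the number of ground terms of depth ≤ k. A term of depth ≤ k is either a constant or a function symbol applied to arguments of depth ≤ k−1, so N_k = 3 + N_{k-1}^2.
  N_0 = 3
  N_1 = 3 + 3^2 = 12
So there are 12 ground terms available for substitution.
There is 1 variable to instantiate (v),  occurring in at least one literal, so different choices give different ground instances.
Number of ground instances = 12.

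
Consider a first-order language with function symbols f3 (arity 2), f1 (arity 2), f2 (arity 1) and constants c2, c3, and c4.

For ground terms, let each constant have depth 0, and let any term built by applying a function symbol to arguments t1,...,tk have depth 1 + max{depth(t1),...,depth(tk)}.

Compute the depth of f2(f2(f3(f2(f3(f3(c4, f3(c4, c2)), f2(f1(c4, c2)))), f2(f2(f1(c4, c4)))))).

7

depth(f3(c4, c2)) = 1 + max(0, 0) = 1
depth(f3(c4, f3(c4, c2))) = 1 + max(0, 1) = 2
depth(f1(c4, c2)) = 1 + max(0, 0) = 1
depth(f2(f1(c4, c2))) = 1 + depth(f1(c4, c2)) = 1 + 1 = 2
depth(f3(f3(c4, f3(c4, c2)), f2(f1(c4, c2)))) = 1 + max(2, 2) = 3
depth(f2(f3(f3(c4, f3(c4, c2)), f2(f1(c4, c2))))) = 1 + depth(f3(f3(c4, f3(c4, c2)), f2(f1(c4, c2)))) = 1 + 3 = 4
depth(f1(c4, c4)) = 1 + max(0, 0) = 1
depth(f2(f1(c4, c4))) = 1 + depth(f1(c4, c4)) = 1 + 1 = 2
depth(f2(f2(f1(c4, c4)))) = 1 + depth(f2(f1(c4, c4))) = 1 + 2 = 3
depth(f3(f2(f3(f3(c4, f3(c4, c2)), f2(f1(c4, c2)))), f2(f2(f1(c4, c4))))) = 1 + max(4, 3) = 5
depth(f2(f3(f2(f3(f3(c4, f3(c4, c2)), f2(f1(c4, c2)))), f2(f2(f1(c4, c4)))))) = 1 + depth(f3(f2(f3(f3(c4, f3(c4, c2)), f2(f1(c4, c2)))), f2(f2(f1(c4, c4))))) = 1 + 5 = 6
depth(f2(f2(f3(f2(f3(f3(c4, f3(c4, c2)), f2(f1(c4, c2)))), f2(f2(f1(c4, c4))))))) = 1 + depth(f2(f3(f2(f3(f3(c4, f3(c4, c2)), f2(f1(c4, c2)))), f2(f2(f1(c4, c4)))))) = 1 + 6 = 7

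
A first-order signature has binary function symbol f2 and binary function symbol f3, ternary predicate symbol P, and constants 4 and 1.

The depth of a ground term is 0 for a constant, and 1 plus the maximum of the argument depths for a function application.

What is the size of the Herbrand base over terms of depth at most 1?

1000

First count ground terms of depth ≤ 1.
Write N_k for the number of ground terms of depth ≤ k. A term of depth ≤ k is either a constant or a function symbol applied to arguments of depth ≤ k−1, so N_k = 2 + N_{k-1}^2 + N_{k-1}^2.
N_0 = 2
N_1 = 2 + 2^2 + 2^2 = 10
So |H| = 10.
Ground atoms are formed by filling each argument slot of a predicate with a term from H, so an r-ary predicate gives |H|^r atoms:
  P: 10^3 = 1000
Total ground atoms: 1000.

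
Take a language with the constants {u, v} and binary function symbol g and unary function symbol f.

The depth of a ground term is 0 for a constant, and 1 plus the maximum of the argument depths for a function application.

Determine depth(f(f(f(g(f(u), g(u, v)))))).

depth(f(u)) = 1 + depth(u) = 1 + 0 = 1
depth(g(u, v)) = 1 + max(0, 0) = 1
depth(g(f(u), g(u, v))) = 1 + max(1, 1) = 2
depth(f(g(f(u), g(u, v)))) = 1 + depth(g(f(u), g(u, v))) = 1 + 2 = 3
depth(f(f(g(f(u), g(u, v))))) = 1 + depth(f(g(f(u), g(u, v)))) = 1 + 3 = 4
depth(f(f(f(g(f(u), g(u, v)))))) = 1 + depth(f(f(g(f(u), g(u, v))))) = 1 + 4 = 5

5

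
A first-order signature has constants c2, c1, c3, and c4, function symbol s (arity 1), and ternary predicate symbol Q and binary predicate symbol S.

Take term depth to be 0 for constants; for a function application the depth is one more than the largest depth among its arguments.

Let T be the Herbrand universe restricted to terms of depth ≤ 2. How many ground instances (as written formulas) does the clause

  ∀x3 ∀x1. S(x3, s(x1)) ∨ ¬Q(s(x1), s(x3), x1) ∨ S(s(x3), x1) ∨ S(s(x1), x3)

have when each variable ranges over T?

Ground terms of depth ≤ 2:
  Let N_k count ground terms of depth at most k. Each non-constant term of depth ≤ k is some function symbol applied to depth-≤(k−1) arguments, giving N_k = 4 + N_{k-1}.
  N_0 = 4
  N_1 = 4 + 4 = 8
  N_2 = 4 + 8 = 12
So there are 12 ground terms available for substitution.
The body mentions every one of the 2 quantified variables; since ground terms form a free algebra, no two substitutions collapse to the same formula.
Number of ground instances = 12^2 = 144.

144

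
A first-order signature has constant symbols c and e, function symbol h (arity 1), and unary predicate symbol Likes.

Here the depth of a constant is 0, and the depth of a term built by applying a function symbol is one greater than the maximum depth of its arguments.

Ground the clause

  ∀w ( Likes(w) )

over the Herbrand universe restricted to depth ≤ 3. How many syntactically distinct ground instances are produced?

Ground terms of depth ≤ 3:
  Write N_k for the number of ground terms of depth ≤ k. A term of depth ≤ k is either a constant or a function symbol applied to arguments of depth ≤ k−1, so N_k = 2 + N_{k-1}.
  N_0 = 2
  N_1 = 2 + 2 = 4
  N_2 = 2 + 4 = 6
  N_3 = 2 + 6 = 8
  Explicitly: c, e, h(c), h(e), h(h(c)), h(h(e)), h(h(h(c))), h(h(h(e))).
So there are 8 ground terms available for substitution.
The clause has 1 distinct variable (w), which appears in the body. In the free term algebra distinct substitutions yield syntactically distinct ground instances.
Number of ground instances = 8.

8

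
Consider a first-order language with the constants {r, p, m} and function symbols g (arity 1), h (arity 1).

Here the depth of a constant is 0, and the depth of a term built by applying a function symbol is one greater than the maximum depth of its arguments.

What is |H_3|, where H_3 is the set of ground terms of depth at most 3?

45

If N_k denotes the number of depth-≤k ground terms, the 3 constants give N_0 = 3, and each function symbol of arity r contributes N_{k-1}^r new terms at level k: N_k = 3 + N_{k-1} + N_{k-1}.
N_0 = 3
N_1 = 3 + 3 + 3 = 9
N_2 = 3 + 9 + 9 = 21
N_3 = 3 + 21 + 21 = 45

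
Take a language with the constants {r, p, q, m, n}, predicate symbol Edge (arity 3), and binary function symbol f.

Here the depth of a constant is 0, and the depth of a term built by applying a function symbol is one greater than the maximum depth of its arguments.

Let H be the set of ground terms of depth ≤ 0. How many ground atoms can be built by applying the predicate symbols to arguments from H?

125

First count ground terms of depth ≤ 0.
If N_k denotes the number of depth-≤k ground terms, the 5 constants give N_0 = 5, and each function symbol of arity r contributes N_{k-1}^r new terms at level k: N_k = 5 + N_{k-1}^2.
N_0 = 5
So |H| = 5.
Ground atoms are formed by filling each argument slot of a predicate with a term from H, so an r-ary predicate gives |H|^r atoms:
  Edge: 5^3 = 125
Total ground atoms: 125.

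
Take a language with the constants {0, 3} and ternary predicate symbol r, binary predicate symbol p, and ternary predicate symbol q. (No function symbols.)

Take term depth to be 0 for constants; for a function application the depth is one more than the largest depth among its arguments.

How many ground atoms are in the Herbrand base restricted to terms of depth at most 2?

20

First count ground terms of depth ≤ 2.
With no function symbols every ground term is a constant, so there are exactly 2 ground terms at every depth bound.
N_0 = 2
N_1 = 2
N_2 = 2
So |H| = 2.
Each predicate of arity r yields |H|^r ground atoms (one per choice of an r-tuple from H):
  r: 2^3 = 8;  p: 2^2 = 4;  q: 2^3 = 8
Total ground atoms: 8 + 4 + 8 = 20.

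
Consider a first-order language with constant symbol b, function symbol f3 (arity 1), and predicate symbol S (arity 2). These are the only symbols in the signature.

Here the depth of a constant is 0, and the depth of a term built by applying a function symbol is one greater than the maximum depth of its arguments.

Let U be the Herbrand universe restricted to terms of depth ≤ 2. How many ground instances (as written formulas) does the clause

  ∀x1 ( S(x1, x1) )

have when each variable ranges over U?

Ground terms of depth ≤ 2:
  Count level by level. With function symbols f3/1, the terms of depth ≤ k are the 1 constant together with each function applied to depth-≤(k−1) tuples, so N_k = 1 + N_{k-1}.
  N_0 = 1
  N_1 = 1 + 1 = 2
  N_2 = 1 + 2 = 3
  Explicitly: b, f3(b), f3(f3(b)).
So there are 3 ground terms available for substitution.
The clause has 1 distinct variable (x1), which appears in the body. In the free term algebra distinct substitutions yield syntactically distinct ground instances.
Number of ground instances = 3.

3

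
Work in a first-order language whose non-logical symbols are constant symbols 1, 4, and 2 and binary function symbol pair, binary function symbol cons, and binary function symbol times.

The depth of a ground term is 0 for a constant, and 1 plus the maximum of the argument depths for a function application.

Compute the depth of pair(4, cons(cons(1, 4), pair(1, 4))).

3

depth(cons(1, 4)) = 1 + max(0, 0) = 1
depth(pair(1, 4)) = 1 + max(0, 0) = 1
depth(cons(cons(1, 4), pair(1, 4))) = 1 + max(1, 1) = 2
depth(pair(4, cons(cons(1, 4), pair(1, 4)))) = 1 + max(0, 2) = 3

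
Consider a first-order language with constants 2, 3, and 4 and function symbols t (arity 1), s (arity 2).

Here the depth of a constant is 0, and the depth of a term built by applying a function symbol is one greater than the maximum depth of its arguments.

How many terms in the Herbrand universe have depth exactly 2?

Let N_k count ground terms of depth at most k. Each non-constant term of depth ≤ k is some function symbol applied to depth-≤(k−1) arguments, giving N_k = 3 + N_{k-1} + N_{k-1}^2.
N_0 = 3
N_1 = 3 + 3 + 3^2 = 15
N_2 = 3 + 15 + 15^2 = 243
Terms of depth exactly 2: N_2 − N_1 = 243 − 15 = 228.

228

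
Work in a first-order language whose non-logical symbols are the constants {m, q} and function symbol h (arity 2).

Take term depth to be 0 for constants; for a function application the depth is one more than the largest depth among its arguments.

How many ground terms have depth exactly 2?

Write N_k for the number of ground terms of depth ≤ k. A term of depth ≤ k is either a constant or a function symbol applied to arguments of depth ≤ k−1, so N_k = 2 + N_{k-1}^2.
N_0 = 2
N_1 = 2 + 2^2 = 6
N_2 = 2 + 6^2 = 38
Terms of depth exactly 2: N_2 − N_1 = 38 − 6 = 32.

32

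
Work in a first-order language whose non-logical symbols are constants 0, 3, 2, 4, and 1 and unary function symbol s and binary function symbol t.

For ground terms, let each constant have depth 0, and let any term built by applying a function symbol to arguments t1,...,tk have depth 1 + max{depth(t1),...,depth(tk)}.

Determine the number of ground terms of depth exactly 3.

Count level by level. With function symbols s/1, t/2, the terms of depth ≤ k are the 5 constants together with each function applied to depth-≤(k−1) tuples, so N_k = 5 + N_{k-1} + N_{k-1}^2.
N_0 = 5
N_1 = 5 + 5 + 5^2 = 35
N_2 = 5 + 35 + 35^2 = 1265
N_3 = 5 + 1265 + 1265^2 = 1601495
Terms of depth exactly 3: N_3 − N_2 = 1601495 − 1265 = 1600230.

1600230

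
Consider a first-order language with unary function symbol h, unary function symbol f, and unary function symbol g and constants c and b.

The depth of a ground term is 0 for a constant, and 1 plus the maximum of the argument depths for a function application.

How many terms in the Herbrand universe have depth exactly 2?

Let N_k count ground terms of depth at most k. Each non-constant term of depth ≤ k is some function symbol applied to depth-≤(k−1) arguments, giving N_k = 2 + N_{k-1} + N_{k-1} + N_{k-1}.
N_0 = 2
N_1 = 2 + 2 + 2 + 2 = 8
N_2 = 2 + 8 + 8 + 8 = 26
Terms of depth exactly 2: N_2 − N_1 = 26 − 8 = 18.

18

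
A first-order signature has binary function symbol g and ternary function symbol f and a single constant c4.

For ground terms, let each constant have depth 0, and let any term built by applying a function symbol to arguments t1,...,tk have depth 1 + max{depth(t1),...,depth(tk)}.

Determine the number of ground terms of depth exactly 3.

51986

Write N_k for the number of ground terms of depth ≤ k. A term of depth ≤ k is either a constant or a function symbol applied to arguments of depth ≤ k−1, so N_k = 1 + N_{k-1}^2 + N_{k-1}^3.
N_0 = 1
N_1 = 1 + 1^2 + 1^3 = 3
N_2 = 1 + 3^2 + 3^3 = 37
N_3 = 1 + 37^2 + 37^3 = 52023
Terms of depth exactly 3: N_3 − N_2 = 52023 − 37 = 51986.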